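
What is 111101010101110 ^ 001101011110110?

XOR: 1 when bits differ
  111101010101110
^ 001101011110110
-----------------
  110000001011000
Decimal: 31406 ^ 6902 = 24664



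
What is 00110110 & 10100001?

AND: 1 only when both bits are 1
  00110110
& 10100001
----------
  00100000
Decimal: 54 & 161 = 32



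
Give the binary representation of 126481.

Using repeated division by 2:
126481 ÷ 2 = 63240 remainder 1
63240 ÷ 2 = 31620 remainder 0
31620 ÷ 2 = 15810 remainder 0
15810 ÷ 2 = 7905 remainder 0
7905 ÷ 2 = 3952 remainder 1
3952 ÷ 2 = 1976 remainder 0
1976 ÷ 2 = 988 remainder 0
988 ÷ 2 = 494 remainder 0
494 ÷ 2 = 247 remainder 0
247 ÷ 2 = 123 remainder 1
123 ÷ 2 = 61 remainder 1
61 ÷ 2 = 30 remainder 1
30 ÷ 2 = 15 remainder 0
15 ÷ 2 = 7 remainder 1
7 ÷ 2 = 3 remainder 1
3 ÷ 2 = 1 remainder 1
1 ÷ 2 = 0 remainder 1
Reading remainders bottom to top: 11110111000010001



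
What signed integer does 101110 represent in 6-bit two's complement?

Binary: 101110
Sign bit: 1 (negative)
Invert: 010001
Add 1:  010010
Magnitude: 010010 = 16 + 2 = 18
Value: -18



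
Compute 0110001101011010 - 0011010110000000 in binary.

Method 1 - Direct subtraction (column by column from the right: bit − bit − borrow-in; if negative, add 2 and borrow 1 from the next column):
borrow: 0111101100000000
        0110001101011010
-       0011010110000000
------------------------
        0010110111011010

Method 2 - Add two's complement:
Two's complement of 0011010110000000: invert → 1100101001111111, add 1 → 1100101010000000
  0110001101011010
+ 1100101010000000
------------------
 10010110111011010  (end carry out of the top bit = 1)
Discarding the end carry: 0010110111011010
Decimal check:
  0110001101011010 = 16384 + 8192 + 512 + 256 + 64 + 16 + 8 + 2 = 25434
  0011010110000000 = 8192 + 4096 + 1024 + 256 + 128 = 13696
  25434 - 13696 = 11738, and 0010110111011010 = 8192 + 2048 + 1024 + 256 + 128 + 64 + 16 + 8 + 2 = 11738 ✓



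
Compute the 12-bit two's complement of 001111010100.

Original: 001111010100
Step 1 - Invert all bits: 110000101011
Step 2 - Add 1: 110000101100
Verification: 001111010100 + 110000101100 = 1000000000000; discarding the end carry (carry out of the top bit) leaves the 12-bit value 000000000000, as required for x + (-x)



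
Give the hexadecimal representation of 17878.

Using repeated division by 16 (digits 10–15 are A–F):
17878 ÷ 16 = 1117 remainder 6
1117 ÷ 16 = 69 remainder 13 (D)
69 ÷ 16 = 4 remainder 5
4 ÷ 16 = 0 remainder 4
Reading remainders bottom to top: 45D6



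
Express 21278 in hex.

Using repeated division by 16 (digits 10–15 are A–F):
21278 ÷ 16 = 1329 remainder 14 (E)
1329 ÷ 16 = 83 remainder 1
83 ÷ 16 = 5 remainder 3
5 ÷ 16 = 0 remainder 5
Reading remainders bottom to top: 531E



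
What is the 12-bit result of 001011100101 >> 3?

Original: 001011100101 (decimal 741)
Shift right by 3 positions
Drop the 3 low bits; fill with zeros on the left
Result: 000001011100 (decimal 92)
Equivalent: 741 >> 3 = 741 ÷ 2^3 = 92



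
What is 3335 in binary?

Using repeated division by 2:
3335 ÷ 2 = 1667 remainder 1
1667 ÷ 2 = 833 remainder 1
833 ÷ 2 = 416 remainder 1
416 ÷ 2 = 208 remainder 0
208 ÷ 2 = 104 remainder 0
104 ÷ 2 = 52 remainder 0
52 ÷ 2 = 26 remainder 0
26 ÷ 2 = 13 remainder 0
13 ÷ 2 = 6 remainder 1
6 ÷ 2 = 3 remainder 0
3 ÷ 2 = 1 remainder 1
1 ÷ 2 = 0 remainder 1
Reading remainders bottom to top: 110100000111



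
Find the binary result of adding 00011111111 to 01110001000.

Add column by column from the right: bit + bit + carry-in; write the sum mod 2, carry 1 when the sum is 2 or 3.
carry:  11111110000
        00011111111
+       01110001000
-------------------
       010010000111
(the carry out of the leftmost column, 0, becomes the leading bit)
Decimal check:
  00011111111 = 128 + 64 + 32 + 16 + 8 + 4 + 2 + 1 = 255
  01110001000 = 512 + 256 + 128 + 8 = 904
  255 + 904 = 1159, and 010010000111 = 1024 + 128 + 4 + 2 + 1 = 1159 ✓



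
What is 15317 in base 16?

Using repeated division by 16 (digits 10–15 are A–F):
15317 ÷ 16 = 957 remainder 5
957 ÷ 16 = 59 remainder 13 (D)
59 ÷ 16 = 3 remainder 11 (B)
3 ÷ 16 = 0 remainder 3
Reading remainders bottom to top: 3BD5



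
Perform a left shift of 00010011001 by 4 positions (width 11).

Original: 00010011001 (decimal 153)
Shift left by 4 positions
Append 4 zeros on the right and drop the 4 high bits that overflow the 11-bit width
Result: 00110010000 (decimal 400)
Equivalent: 153 << 4 = 153 × 2^4 = 2448, truncated to 11 bits = 400



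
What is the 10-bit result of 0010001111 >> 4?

Original: 0010001111 (decimal 143)
Shift right by 4 positions
Drop the 4 low bits; fill with zeros on the left
Result: 0000001000 (decimal 8)
Equivalent: 143 >> 4 = 143 ÷ 2^4 = 8



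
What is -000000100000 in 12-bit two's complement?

Original: 000000100000
Step 1 - Invert all bits: 111111011111
Step 2 - Add 1: 111111100000
Verification: 000000100000 + 111111100000 = 1000000000000; discarding the end carry (carry out of the top bit) leaves the 12-bit value 000000000000, as required for x + (-x)



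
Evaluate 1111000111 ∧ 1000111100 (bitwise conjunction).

AND: 1 only when both bits are 1
  1111000111
& 1000111100
------------
  1000000100
Decimal: 967 & 572 = 516



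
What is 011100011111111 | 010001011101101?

OR: 1 when either bit is 1
  011100011111111
| 010001011101101
-----------------
  011101011111111
Decimal: 14591 | 8941 = 15103



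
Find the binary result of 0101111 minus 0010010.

Method 1 - Direct subtraction (column by column from the right: bit − bit − borrow-in; if negative, add 2 and borrow 1 from the next column):
borrow: 0100000
        0101111
-       0010010
---------------
        0011101

Method 2 - Add two's complement:
Two's complement of 0010010: invert → 1101101, add 1 → 1101110
  0101111
+ 1101110
---------
 10011101  (end carry out of the top bit = 1)
Discarding the end carry: 0011101
Decimal check:
  0101111 = 32 + 8 + 4 + 2 + 1 = 47
  0010010 = 16 + 2 = 18
  47 - 18 = 29, and 0011101 = 16 + 8 + 4 + 1 = 29 ✓



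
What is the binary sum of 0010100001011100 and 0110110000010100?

Add column by column from the right: bit + bit + carry-in; write the sum mod 2, carry 1 when the sum is 2 or 3.
carry:  1101000000111000
        0010100001011100
+       0110110000010100
------------------------
       01001010001110000
(the carry out of the leftmost column, 0, becomes the leading bit)
Decimal check:
  0010100001011100 = 8192 + 2048 + 64 + 16 + 8 + 4 = 10332
  0110110000010100 = 16384 + 8192 + 2048 + 1024 + 16 + 4 = 27668
  10332 + 27668 = 38000, and 01001010001110000 = 32768 + 4096 + 1024 + 64 + 32 + 16 = 38000 ✓



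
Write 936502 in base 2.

Using repeated division by 2:
936502 ÷ 2 = 468251 remainder 0
468251 ÷ 2 = 234125 remainder 1
234125 ÷ 2 = 117062 remainder 1
117062 ÷ 2 = 58531 remainder 0
58531 ÷ 2 = 29265 remainder 1
29265 ÷ 2 = 14632 remainder 1
14632 ÷ 2 = 7316 remainder 0
7316 ÷ 2 = 3658 remainder 0
3658 ÷ 2 = 1829 remainder 0
1829 ÷ 2 = 914 remainder 1
914 ÷ 2 = 457 remainder 0
457 ÷ 2 = 228 remainder 1
228 ÷ 2 = 114 remainder 0
114 ÷ 2 = 57 remainder 0
57 ÷ 2 = 28 remainder 1
28 ÷ 2 = 14 remainder 0
14 ÷ 2 = 7 remainder 0
7 ÷ 2 = 3 remainder 1
3 ÷ 2 = 1 remainder 1
1 ÷ 2 = 0 remainder 1
Reading remainders bottom to top: 11100100101000110110



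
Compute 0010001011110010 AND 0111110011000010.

AND: 1 only when both bits are 1
  0010001011110010
& 0111110011000010
------------------
  0010000011000010
Decimal: 8946 & 31938 = 8386



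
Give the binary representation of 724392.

Using repeated division by 2:
724392 ÷ 2 = 362196 remainder 0
362196 ÷ 2 = 181098 remainder 0
181098 ÷ 2 = 90549 remainder 0
90549 ÷ 2 = 45274 remainder 1
45274 ÷ 2 = 22637 remainder 0
22637 ÷ 2 = 11318 remainder 1
11318 ÷ 2 = 5659 remainder 0
5659 ÷ 2 = 2829 remainder 1
2829 ÷ 2 = 1414 remainder 1
1414 ÷ 2 = 707 remainder 0
707 ÷ 2 = 353 remainder 1
353 ÷ 2 = 176 remainder 1
176 ÷ 2 = 88 remainder 0
88 ÷ 2 = 44 remainder 0
44 ÷ 2 = 22 remainder 0
22 ÷ 2 = 11 remainder 0
11 ÷ 2 = 5 remainder 1
5 ÷ 2 = 2 remainder 1
2 ÷ 2 = 1 remainder 0
1 ÷ 2 = 0 remainder 1
Reading remainders bottom to top: 10110000110110101000



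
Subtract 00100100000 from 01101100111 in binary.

Method 1 - Direct subtraction (column by column from the right: bit − bit − borrow-in; if negative, add 2 and borrow 1 from the next column):
borrow: 00000000000
        01101100111
-       00100100000
-------------------
        01001000111

Method 2 - Add two's complement:
Two's complement of 00100100000: invert → 11011011111, add 1 → 11011100000
  01101100111
+ 11011100000
-------------
 101001000111  (end carry out of the top bit = 1)
Discarding the end carry: 01001000111
Decimal check:
  01101100111 = 512 + 256 + 64 + 32 + 4 + 2 + 1 = 871
  00100100000 = 256 + 32 = 288
  871 - 288 = 583, and 01001000111 = 512 + 64 + 4 + 2 + 1 = 583 ✓



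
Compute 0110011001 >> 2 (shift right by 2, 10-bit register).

Original: 0110011001 (decimal 409)
Shift right by 2 positions
Drop the 2 low bits; fill with zeros on the left
Result: 0001100110 (decimal 102)
Equivalent: 409 >> 2 = 409 ÷ 2^2 = 102



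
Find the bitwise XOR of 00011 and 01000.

XOR: 1 when bits differ
  00011
^ 01000
-------
  01011
Decimal: 3 ^ 8 = 11



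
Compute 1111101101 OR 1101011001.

OR: 1 when either bit is 1
  1111101101
| 1101011001
------------
  1111111101
Decimal: 1005 | 857 = 1021



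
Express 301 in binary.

Using repeated division by 2:
301 ÷ 2 = 150 remainder 1
150 ÷ 2 = 75 remainder 0
75 ÷ 2 = 37 remainder 1
37 ÷ 2 = 18 remainder 1
18 ÷ 2 = 9 remainder 0
9 ÷ 2 = 4 remainder 1
4 ÷ 2 = 2 remainder 0
2 ÷ 2 = 1 remainder 0
1 ÷ 2 = 0 remainder 1
Reading remainders bottom to top: 100101101



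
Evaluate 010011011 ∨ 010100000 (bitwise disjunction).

OR: 1 when either bit is 1
  010011011
| 010100000
-----------
  010111011
Decimal: 155 | 160 = 187



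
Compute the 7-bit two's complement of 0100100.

Original: 0100100
Step 1 - Invert all bits: 1011011
Step 2 - Add 1: 1011100
Verification: 0100100 + 1011100 = 10000000; discarding the end carry (carry out of the top bit) leaves the 7-bit value 0000000, as required for x + (-x)



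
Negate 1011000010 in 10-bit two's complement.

Original (sign bit 1, negative): 1011000010
Step 1 - Invert all bits: 0100111101
Step 2 - Add 1: 0100111110
Verification: 1011000010 + 0100111110 = 10000000000; discarding the end carry (carry out of the top bit) leaves the 10-bit value 0000000000, as required for x + (-x)



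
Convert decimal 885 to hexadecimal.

Using repeated division by 16 (digits 10–15 are A–F):
885 ÷ 16 = 55 remainder 5
55 ÷ 16 = 3 remainder 7
3 ÷ 16 = 0 remainder 3
Reading remainders bottom to top: 375



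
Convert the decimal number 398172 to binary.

Using repeated division by 2:
398172 ÷ 2 = 199086 remainder 0
199086 ÷ 2 = 99543 remainder 0
99543 ÷ 2 = 49771 remainder 1
49771 ÷ 2 = 24885 remainder 1
24885 ÷ 2 = 12442 remainder 1
12442 ÷ 2 = 6221 remainder 0
6221 ÷ 2 = 3110 remainder 1
3110 ÷ 2 = 1555 remainder 0
1555 ÷ 2 = 777 remainder 1
777 ÷ 2 = 388 remainder 1
388 ÷ 2 = 194 remainder 0
194 ÷ 2 = 97 remainder 0
97 ÷ 2 = 48 remainder 1
48 ÷ 2 = 24 remainder 0
24 ÷ 2 = 12 remainder 0
12 ÷ 2 = 6 remainder 0
6 ÷ 2 = 3 remainder 0
3 ÷ 2 = 1 remainder 1
1 ÷ 2 = 0 remainder 1
Reading remainders bottom to top: 1100001001101011100



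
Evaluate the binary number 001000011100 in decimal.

Sum of powers of 2 for each 1-bit:
2^2 + 2^3 + 2^4 + 2^9
= 4 + 8 + 16 + 512
= 540



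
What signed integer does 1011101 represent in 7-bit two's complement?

Binary: 1011101
Sign bit: 1 (negative)
Invert: 0100010
Add 1:  0100011
Magnitude: 0100011 = 32 + 2 + 1 = 35
Value: -35



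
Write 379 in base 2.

Using repeated division by 2:
379 ÷ 2 = 189 remainder 1
189 ÷ 2 = 94 remainder 1
94 ÷ 2 = 47 remainder 0
47 ÷ 2 = 23 remainder 1
23 ÷ 2 = 11 remainder 1
11 ÷ 2 = 5 remainder 1
5 ÷ 2 = 2 remainder 1
2 ÷ 2 = 1 remainder 0
1 ÷ 2 = 0 remainder 1
Reading remainders bottom to top: 101111011



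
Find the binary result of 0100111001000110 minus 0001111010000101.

Method 1 - Direct subtraction (column by column from the right: bit − bit − borrow-in; if negative, add 2 and borrow 1 from the next column):
borrow: 0111111100000010
        0100111001000110
-       0001111010000101
------------------------
        0010111111000001

Method 2 - Add two's complement:
Two's complement of 0001111010000101: invert → 1110000101111010, add 1 → 1110000101111011
  0100111001000110
+ 1110000101111011
------------------
 10010111111000001  (end carry out of the top bit = 1)
Discarding the end carry: 0010111111000001
Decimal check:
  0100111001000110 = 16384 + 2048 + 1024 + 512 + 64 + 4 + 2 = 20038
  0001111010000101 = 4096 + 2048 + 1024 + 512 + 128 + 4 + 1 = 7813
  20038 - 7813 = 12225, and 0010111111000001 = 8192 + 2048 + 1024 + 512 + 256 + 128 + 64 + 1 = 12225 ✓



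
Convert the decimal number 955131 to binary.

Using repeated division by 2:
955131 ÷ 2 = 477565 remainder 1
477565 ÷ 2 = 238782 remainder 1
238782 ÷ 2 = 119391 remainder 0
119391 ÷ 2 = 59695 remainder 1
59695 ÷ 2 = 29847 remainder 1
29847 ÷ 2 = 14923 remainder 1
14923 ÷ 2 = 7461 remainder 1
7461 ÷ 2 = 3730 remainder 1
3730 ÷ 2 = 1865 remainder 0
1865 ÷ 2 = 932 remainder 1
932 ÷ 2 = 466 remainder 0
466 ÷ 2 = 233 remainder 0
233 ÷ 2 = 116 remainder 1
116 ÷ 2 = 58 remainder 0
58 ÷ 2 = 29 remainder 0
29 ÷ 2 = 14 remainder 1
14 ÷ 2 = 7 remainder 0
7 ÷ 2 = 3 remainder 1
3 ÷ 2 = 1 remainder 1
1 ÷ 2 = 0 remainder 1
Reading remainders bottom to top: 11101001001011111011



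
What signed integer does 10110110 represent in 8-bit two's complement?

Binary: 10110110
Sign bit: 1 (negative)
Invert: 01001001
Add 1:  01001010
Magnitude: 01001010 = 64 + 8 + 2 = 74
Value: -74



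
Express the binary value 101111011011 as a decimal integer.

Sum of powers of 2 for each 1-bit:
2^0 + 2^1 + 2^3 + 2^4 + 2^6 + 2^7 + 2^8 + 2^9 + 2^11
= 1 + 2 + 8 + 16 + 64 + 128 + 256 + 512 + 2048
= 3035



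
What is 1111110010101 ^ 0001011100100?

XOR: 1 when bits differ
  1111110010101
^ 0001011100100
---------------
  1110101110001
Decimal: 8085 ^ 740 = 7537



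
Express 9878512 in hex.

Using repeated division by 16 (digits 10–15 are A–F):
9878512 ÷ 16 = 617407 remainder 0
617407 ÷ 16 = 38587 remainder 15 (F)
38587 ÷ 16 = 2411 remainder 11 (B)
2411 ÷ 16 = 150 remainder 11 (B)
150 ÷ 16 = 9 remainder 6
9 ÷ 16 = 0 remainder 9
Reading remainders bottom to top: 96BBF0



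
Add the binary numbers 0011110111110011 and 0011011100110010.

Add column by column from the right: bit + bit + carry-in; write the sum mod 2, carry 1 when the sum is 2 or 3.
carry:  0111111111100100
        0011110111110011
+       0011011100110010
------------------------
       00111010100100101
(the carry out of the leftmost column, 0, becomes the leading bit)
Decimal check:
  0011110111110011 = 8192 + 4096 + 2048 + 1024 + 256 + 128 + 64 + 32 + 16 + 2 + 1 = 15859
  0011011100110010 = 8192 + 4096 + 1024 + 512 + 256 + 32 + 16 + 2 = 14130
  15859 + 14130 = 29989, and 00111010100100101 = 16384 + 8192 + 4096 + 1024 + 256 + 32 + 4 + 1 = 29989 ✓



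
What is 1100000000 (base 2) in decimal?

Sum of powers of 2 for each 1-bit:
2^8 + 2^9
= 256 + 512
= 768



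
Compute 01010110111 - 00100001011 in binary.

Method 1 - Direct subtraction (column by column from the right: bit − bit − borrow-in; if negative, add 2 and borrow 1 from the next column):
borrow: 01000010000
        01010110111
-       00100001011
-------------------
        00110101100

Method 2 - Add two's complement:
Two's complement of 00100001011: invert → 11011110100, add 1 → 11011110101
  01010110111
+ 11011110101
-------------
 100110101100  (end carry out of the top bit = 1)
Discarding the end carry: 00110101100
Decimal check:
  01010110111 = 512 + 128 + 32 + 16 + 4 + 2 + 1 = 695
  00100001011 = 256 + 8 + 2 + 1 = 267
  695 - 267 = 428, and 00110101100 = 256 + 128 + 32 + 8 + 4 = 428 ✓



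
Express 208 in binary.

Using repeated division by 2:
208 ÷ 2 = 104 remainder 0
104 ÷ 2 = 52 remainder 0
52 ÷ 2 = 26 remainder 0
26 ÷ 2 = 13 remainder 0
13 ÷ 2 = 6 remainder 1
6 ÷ 2 = 3 remainder 0
3 ÷ 2 = 1 remainder 1
1 ÷ 2 = 0 remainder 1
Reading remainders bottom to top: 11010000



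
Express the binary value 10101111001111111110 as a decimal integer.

Sum of powers of 2 for each 1-bit:
2^1 + 2^2 + 2^3 + 2^4 + 2^5 + 2^6 + 2^7 + 2^8 + 2^9 + 2^12 + 2^13 + 2^14 + 2^15 + 2^17 + 2^19
= 2 + 4 + 8 + 16 + 32 + 64 + 128 + 256 + 512 + 4096 + 8192 + 16384 + 32768 + 131072 + 524288
= 717822



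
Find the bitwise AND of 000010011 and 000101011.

AND: 1 only when both bits are 1
  000010011
& 000101011
-----------
  000000011
Decimal: 19 & 43 = 3



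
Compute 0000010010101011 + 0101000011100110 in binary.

Add column by column from the right: bit + bit + carry-in; write the sum mod 2, carry 1 when the sum is 2 or 3.
carry:  0000000111011100
        0000010010101011
+       0101000011100110
------------------------
       00101010110010001
(the carry out of the leftmost column, 0, becomes the leading bit)
Decimal check:
  0000010010101011 = 1024 + 128 + 32 + 8 + 2 + 1 = 1195
  0101000011100110 = 16384 + 4096 + 128 + 64 + 32 + 4 + 2 = 20710
  1195 + 20710 = 21905, and 00101010110010001 = 16384 + 4096 + 1024 + 256 + 128 + 16 + 1 = 21905 ✓



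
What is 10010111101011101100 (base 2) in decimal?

Sum of powers of 2 for each 1-bit:
2^2 + 2^3 + 2^5 + 2^6 + 2^7 + 2^9 + 2^11 + 2^12 + 2^13 + 2^14 + 2^16 + 2^19
= 4 + 8 + 32 + 64 + 128 + 512 + 2048 + 4096 + 8192 + 16384 + 65536 + 524288
= 621292



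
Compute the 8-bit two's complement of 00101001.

Original: 00101001
Step 1 - Invert all bits: 11010110
Step 2 - Add 1: 11010111
Verification: 00101001 + 11010111 = 100000000; discarding the end carry (carry out of the top bit) leaves the 8-bit value 00000000, as required for x + (-x)



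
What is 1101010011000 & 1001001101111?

AND: 1 only when both bits are 1
  1101010011000
& 1001001101111
---------------
  1001000001000
Decimal: 6808 & 4719 = 4616



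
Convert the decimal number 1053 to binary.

Using repeated division by 2:
1053 ÷ 2 = 526 remainder 1
526 ÷ 2 = 263 remainder 0
263 ÷ 2 = 131 remainder 1
131 ÷ 2 = 65 remainder 1
65 ÷ 2 = 32 remainder 1
32 ÷ 2 = 16 remainder 0
16 ÷ 2 = 8 remainder 0
8 ÷ 2 = 4 remainder 0
4 ÷ 2 = 2 remainder 0
2 ÷ 2 = 1 remainder 0
1 ÷ 2 = 0 remainder 1
Reading remainders bottom to top: 10000011101



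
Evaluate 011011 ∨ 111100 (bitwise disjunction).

OR: 1 when either bit is 1
  011011
| 111100
--------
  111111
Decimal: 27 | 60 = 63



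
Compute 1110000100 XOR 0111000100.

XOR: 1 when bits differ
  1110000100
^ 0111000100
------------
  1001000000
Decimal: 900 ^ 452 = 576



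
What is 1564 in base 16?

Using repeated division by 16 (digits 10–15 are A–F):
1564 ÷ 16 = 97 remainder 12 (C)
97 ÷ 16 = 6 remainder 1
6 ÷ 16 = 0 remainder 6
Reading remainders bottom to top: 61C



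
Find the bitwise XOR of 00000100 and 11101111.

XOR: 1 when bits differ
  00000100
^ 11101111
----------
  11101011
Decimal: 4 ^ 239 = 235



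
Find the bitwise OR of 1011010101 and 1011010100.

OR: 1 when either bit is 1
  1011010101
| 1011010100
------------
  1011010101
Decimal: 725 | 724 = 725



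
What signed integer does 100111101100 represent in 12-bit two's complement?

Binary: 100111101100
Sign bit: 1 (negative)
Invert: 011000010011
Add 1:  011000010100
Magnitude: 011000010100 = 1024 + 512 + 16 + 4 = 1556
Value: -1556



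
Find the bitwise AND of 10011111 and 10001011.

AND: 1 only when both bits are 1
  10011111
& 10001011
----------
  10001011
Decimal: 159 & 139 = 139



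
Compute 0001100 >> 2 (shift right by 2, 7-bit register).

Original: 0001100 (decimal 12)
Shift right by 2 positions
Drop the 2 low bits; fill with zeros on the left
Result: 0000011 (decimal 3)
Equivalent: 12 >> 2 = 12 ÷ 2^2 = 3



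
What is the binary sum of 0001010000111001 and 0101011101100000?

Add column by column from the right: bit + bit + carry-in; write the sum mod 2, carry 1 when the sum is 2 or 3.
carry:  0010100011000000
        0001010000111001
+       0101011101100000
------------------------
       00110101110011001
(the carry out of the leftmost column, 0, becomes the leading bit)
Decimal check:
  0001010000111001 = 4096 + 1024 + 32 + 16 + 8 + 1 = 5177
  0101011101100000 = 16384 + 4096 + 1024 + 512 + 256 + 64 + 32 = 22368
  5177 + 22368 = 27545, and 00110101110011001 = 16384 + 8192 + 2048 + 512 + 256 + 128 + 16 + 8 + 1 = 27545 ✓



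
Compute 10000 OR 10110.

OR: 1 when either bit is 1
  10000
| 10110
-------
  10110
Decimal: 16 | 22 = 22



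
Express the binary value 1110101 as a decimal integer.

Sum of powers of 2 for each 1-bit:
2^0 + 2^2 + 2^4 + 2^5 + 2^6
= 1 + 4 + 16 + 32 + 64
= 117



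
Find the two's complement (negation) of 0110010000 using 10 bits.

Original: 0110010000
Step 1 - Invert all bits: 1001101111
Step 2 - Add 1: 1001110000
Verification: 0110010000 + 1001110000 = 10000000000; discarding the end carry (carry out of the top bit) leaves the 10-bit value 0000000000, as required for x + (-x)



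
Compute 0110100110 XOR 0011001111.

XOR: 1 when bits differ
  0110100110
^ 0011001111
------------
  0101101001
Decimal: 422 ^ 207 = 361



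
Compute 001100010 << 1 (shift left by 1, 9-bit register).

Original: 001100010 (decimal 98)
Shift left by 1 position
Append 1 zero on the right
Result: 011000100 (decimal 196)
Equivalent: 98 << 1 = 98 × 2^1 = 196



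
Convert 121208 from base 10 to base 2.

Using repeated division by 2:
121208 ÷ 2 = 60604 remainder 0
60604 ÷ 2 = 30302 remainder 0
30302 ÷ 2 = 15151 remainder 0
15151 ÷ 2 = 7575 remainder 1
7575 ÷ 2 = 3787 remainder 1
3787 ÷ 2 = 1893 remainder 1
1893 ÷ 2 = 946 remainder 1
946 ÷ 2 = 473 remainder 0
473 ÷ 2 = 236 remainder 1
236 ÷ 2 = 118 remainder 0
118 ÷ 2 = 59 remainder 0
59 ÷ 2 = 29 remainder 1
29 ÷ 2 = 14 remainder 1
14 ÷ 2 = 7 remainder 0
7 ÷ 2 = 3 remainder 1
3 ÷ 2 = 1 remainder 1
1 ÷ 2 = 0 remainder 1
Reading remainders bottom to top: 11101100101111000



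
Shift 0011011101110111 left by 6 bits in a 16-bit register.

Original: 0011011101110111 (decimal 14199)
Shift left by 6 positions
Append 6 zeros on the right and drop the 6 high bits that overflow the 16-bit width
Result: 1101110111000000 (decimal 56768)
Equivalent: 14199 << 6 = 14199 × 2^6 = 908736, truncated to 16 bits = 56768



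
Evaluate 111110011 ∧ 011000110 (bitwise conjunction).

AND: 1 only when both bits are 1
  111110011
& 011000110
-----------
  011000010
Decimal: 499 & 198 = 194



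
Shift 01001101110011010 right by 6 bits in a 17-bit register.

Original: 01001101110011010 (decimal 39834)
Shift right by 6 positions
Drop the 6 low bits; fill with zeros on the left
Result: 00000001001101110 (decimal 622)
Equivalent: 39834 >> 6 = 39834 ÷ 2^6 = 622



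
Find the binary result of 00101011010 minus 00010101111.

Method 1 - Direct subtraction (column by column from the right: bit − bit − borrow-in; if negative, add 2 and borrow 1 from the next column):
borrow: 00101011110
        00101011010
-       00010101111
-------------------
        00010101011

Method 2 - Add two's complement:
Two's complement of 00010101111: invert → 11101010000, add 1 → 11101010001
  00101011010
+ 11101010001
-------------
 100010101011  (end carry out of the top bit = 1)
Discarding the end carry: 00010101011
Decimal check:
  00101011010 = 256 + 64 + 16 + 8 + 2 = 346
  00010101111 = 128 + 32 + 8 + 4 + 2 + 1 = 175
  346 - 175 = 171, and 00010101011 = 128 + 32 + 8 + 2 + 1 = 171 ✓



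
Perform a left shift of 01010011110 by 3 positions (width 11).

Original: 01010011110 (decimal 670)
Shift left by 3 positions
Append 3 zeros on the right and drop the 3 high bits that overflow the 11-bit width
Result: 10011110000 (decimal 1264)
Equivalent: 670 << 3 = 670 × 2^3 = 5360, truncated to 11 bits = 1264



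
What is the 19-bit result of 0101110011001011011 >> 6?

Original: 0101110011001011011 (decimal 190043)
Shift right by 6 positions
Drop the 6 low bits; fill with zeros on the left
Result: 0000000101110011001 (decimal 2969)
Equivalent: 190043 >> 6 = 190043 ÷ 2^6 = 2969



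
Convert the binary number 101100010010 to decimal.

Sum of powers of 2 for each 1-bit:
2^1 + 2^4 + 2^8 + 2^9 + 2^11
= 2 + 16 + 256 + 512 + 2048
= 2834



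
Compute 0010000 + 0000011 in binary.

Add column by column from the right: bit + bit + carry-in; write the sum mod 2, carry 1 when the sum is 2 or 3.
carry:  0000000
        0010000
+       0000011
---------------
       00010011
(the carry out of the leftmost column, 0, becomes the leading bit)
Decimal check:
  0010000 = 16
  0000011 = 2 + 1 = 3
  16 + 3 = 19, and 00010011 = 16 + 2 + 1 = 19 ✓



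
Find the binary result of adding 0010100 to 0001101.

Add column by column from the right: bit + bit + carry-in; write the sum mod 2, carry 1 when the sum is 2 or 3.
carry:  0111000
        0010100
+       0001101
---------------
       00100001
(the carry out of the leftmost column, 0, becomes the leading bit)
Decimal check:
  0010100 = 16 + 4 = 20
  0001101 = 8 + 4 + 1 = 13
  20 + 13 = 33, and 00100001 = 32 + 1 = 33 ✓



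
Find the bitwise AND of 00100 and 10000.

AND: 1 only when both bits are 1
  00100
& 10000
-------
  00000
Decimal: 4 & 16 = 0



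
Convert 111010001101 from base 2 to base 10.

Sum of powers of 2 for each 1-bit:
2^0 + 2^2 + 2^3 + 2^7 + 2^9 + 2^10 + 2^11
= 1 + 4 + 8 + 128 + 512 + 1024 + 2048
= 3725



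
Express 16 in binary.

Using repeated division by 2:
16 ÷ 2 = 8 remainder 0
8 ÷ 2 = 4 remainder 0
4 ÷ 2 = 2 remainder 0
2 ÷ 2 = 1 remainder 0
1 ÷ 2 = 0 remainder 1
Reading remainders bottom to top: 10000



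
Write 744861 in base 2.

Using repeated division by 2:
744861 ÷ 2 = 372430 remainder 1
372430 ÷ 2 = 186215 remainder 0
186215 ÷ 2 = 93107 remainder 1
93107 ÷ 2 = 46553 remainder 1
46553 ÷ 2 = 23276 remainder 1
23276 ÷ 2 = 11638 remainder 0
11638 ÷ 2 = 5819 remainder 0
5819 ÷ 2 = 2909 remainder 1
2909 ÷ 2 = 1454 remainder 1
1454 ÷ 2 = 727 remainder 0
727 ÷ 2 = 363 remainder 1
363 ÷ 2 = 181 remainder 1
181 ÷ 2 = 90 remainder 1
90 ÷ 2 = 45 remainder 0
45 ÷ 2 = 22 remainder 1
22 ÷ 2 = 11 remainder 0
11 ÷ 2 = 5 remainder 1
5 ÷ 2 = 2 remainder 1
2 ÷ 2 = 1 remainder 0
1 ÷ 2 = 0 remainder 1
Reading remainders bottom to top: 10110101110110011101



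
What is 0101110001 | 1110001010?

OR: 1 when either bit is 1
  0101110001
| 1110001010
------------
  1111111011
Decimal: 369 | 906 = 1019



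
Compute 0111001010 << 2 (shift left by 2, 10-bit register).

Original: 0111001010 (decimal 458)
Shift left by 2 positions
Append 2 zeros on the right and drop the 2 high bits that overflow the 10-bit width
Result: 1100101000 (decimal 808)
Equivalent: 458 << 2 = 458 × 2^2 = 1832, truncated to 10 bits = 808



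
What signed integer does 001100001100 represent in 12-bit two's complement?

Binary: 001100001100
Sign bit: 0 (non-negative)
Read directly as an unsigned value:
001100001100 = 512 + 256 + 8 + 4 = 780
Value: 780



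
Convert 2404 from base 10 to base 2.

Using repeated division by 2:
2404 ÷ 2 = 1202 remainder 0
1202 ÷ 2 = 601 remainder 0
601 ÷ 2 = 300 remainder 1
300 ÷ 2 = 150 remainder 0
150 ÷ 2 = 75 remainder 0
75 ÷ 2 = 37 remainder 1
37 ÷ 2 = 18 remainder 1
18 ÷ 2 = 9 remainder 0
9 ÷ 2 = 4 remainder 1
4 ÷ 2 = 2 remainder 0
2 ÷ 2 = 1 remainder 0
1 ÷ 2 = 0 remainder 1
Reading remainders bottom to top: 100101100100



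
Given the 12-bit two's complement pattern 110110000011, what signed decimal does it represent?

Binary: 110110000011
Sign bit: 1 (negative)
Invert: 001001111100
Add 1:  001001111101
Magnitude: 001001111101 = 512 + 64 + 32 + 16 + 8 + 4 + 1 = 637
Value: -637



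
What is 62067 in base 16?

Using repeated division by 16 (digits 10–15 are A–F):
62067 ÷ 16 = 3879 remainder 3
3879 ÷ 16 = 242 remainder 7
242 ÷ 16 = 15 remainder 2
15 ÷ 16 = 0 remainder 15 (F)
Reading remainders bottom to top: F273



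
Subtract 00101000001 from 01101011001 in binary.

Method 1 - Direct subtraction (column by column from the right: bit − bit − borrow-in; if negative, add 2 and borrow 1 from the next column):
borrow: 00000000000
        01101011001
-       00101000001
-------------------
        01000011000

Method 2 - Add two's complement:
Two's complement of 00101000001: invert → 11010111110, add 1 → 11010111111
  01101011001
+ 11010111111
-------------
 101000011000  (end carry out of the top bit = 1)
Discarding the end carry: 01000011000
Decimal check:
  01101011001 = 512 + 256 + 64 + 16 + 8 + 1 = 857
  00101000001 = 256 + 64 + 1 = 321
  857 - 321 = 536, and 01000011000 = 512 + 16 + 8 = 536 ✓



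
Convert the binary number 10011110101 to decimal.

Sum of powers of 2 for each 1-bit:
2^0 + 2^2 + 2^4 + 2^5 + 2^6 + 2^7 + 2^10
= 1 + 4 + 16 + 32 + 64 + 128 + 1024
= 1269



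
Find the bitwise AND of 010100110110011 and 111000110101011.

AND: 1 only when both bits are 1
  010100110110011
& 111000110101011
-----------------
  010000110100011
Decimal: 10675 & 29099 = 8611



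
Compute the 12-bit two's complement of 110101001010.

Original (sign bit 1, negative): 110101001010
Step 1 - Invert all bits: 001010110101
Step 2 - Add 1: 001010110110
Verification: 110101001010 + 001010110110 = 1000000000000; discarding the end carry (carry out of the top bit) leaves the 12-bit value 000000000000, as required for x + (-x)



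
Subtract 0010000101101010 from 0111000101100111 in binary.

Method 1 - Direct subtraction (column by column from the right: bit − bit − borrow-in; if negative, add 2 and borrow 1 from the next column):
borrow: 0001111111110000
        0111000101100111
-       0010000101101010
------------------------
        0100111111111101

Method 2 - Add two's complement:
Two's complement of 0010000101101010: invert → 1101111010010101, add 1 → 1101111010010110
  0111000101100111
+ 1101111010010110
------------------
 10100111111111101  (end carry out of the top bit = 1)
Discarding the end carry: 0100111111111101
Decimal check:
  0111000101100111 = 16384 + 8192 + 4096 + 256 + 64 + 32 + 4 + 2 + 1 = 29031
  0010000101101010 = 8192 + 256 + 64 + 32 + 8 + 2 = 8554
  29031 - 8554 = 20477, and 0100111111111101 = 16384 + 2048 + 1024 + 512 + 256 + 128 + 64 + 32 + 16 + 8 + 4 + 1 = 20477 ✓



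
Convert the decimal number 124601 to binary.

Using repeated division by 2:
124601 ÷ 2 = 62300 remainder 1
62300 ÷ 2 = 31150 remainder 0
31150 ÷ 2 = 15575 remainder 0
15575 ÷ 2 = 7787 remainder 1
7787 ÷ 2 = 3893 remainder 1
3893 ÷ 2 = 1946 remainder 1
1946 ÷ 2 = 973 remainder 0
973 ÷ 2 = 486 remainder 1
486 ÷ 2 = 243 remainder 0
243 ÷ 2 = 121 remainder 1
121 ÷ 2 = 60 remainder 1
60 ÷ 2 = 30 remainder 0
30 ÷ 2 = 15 remainder 0
15 ÷ 2 = 7 remainder 1
7 ÷ 2 = 3 remainder 1
3 ÷ 2 = 1 remainder 1
1 ÷ 2 = 0 remainder 1
Reading remainders bottom to top: 11110011010111001



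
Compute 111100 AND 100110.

AND: 1 only when both bits are 1
  111100
& 100110
--------
  100100
Decimal: 60 & 38 = 36



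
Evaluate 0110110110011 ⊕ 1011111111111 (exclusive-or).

XOR: 1 when bits differ
  0110110110011
^ 1011111111111
---------------
  1101001001100
Decimal: 3507 ^ 6143 = 6732



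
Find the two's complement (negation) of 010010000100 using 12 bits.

Original: 010010000100
Step 1 - Invert all bits: 101101111011
Step 2 - Add 1: 101101111100
Verification: 010010000100 + 101101111100 = 1000000000000; discarding the end carry (carry out of the top bit) leaves the 12-bit value 000000000000, as required for x + (-x)



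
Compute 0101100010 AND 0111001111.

AND: 1 only when both bits are 1
  0101100010
& 0111001111
------------
  0101000010
Decimal: 354 & 463 = 322



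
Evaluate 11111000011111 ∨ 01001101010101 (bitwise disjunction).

OR: 1 when either bit is 1
  11111000011111
| 01001101010101
----------------
  11111101011111
Decimal: 15903 | 4949 = 16223



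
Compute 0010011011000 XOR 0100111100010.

XOR: 1 when bits differ
  0010011011000
^ 0100111100010
---------------
  0110100111010
Decimal: 1240 ^ 2530 = 3386



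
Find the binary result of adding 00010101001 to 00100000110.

Add column by column from the right: bit + bit + carry-in; write the sum mod 2, carry 1 when the sum is 2 or 3.
carry:  00000000000
        00010101001
+       00100000110
-------------------
       000110101111
(the carry out of the leftmost column, 0, becomes the leading bit)
Decimal check:
  00010101001 = 128 + 32 + 8 + 1 = 169
  00100000110 = 256 + 4 + 2 = 262
  169 + 262 = 431, and 000110101111 = 256 + 128 + 32 + 8 + 4 + 2 + 1 = 431 ✓



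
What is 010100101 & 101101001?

AND: 1 only when both bits are 1
  010100101
& 101101001
-----------
  000100001
Decimal: 165 & 361 = 33



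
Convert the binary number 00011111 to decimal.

Sum of powers of 2 for each 1-bit:
2^0 + 2^1 + 2^2 + 2^3 + 2^4
= 1 + 2 + 4 + 8 + 16
= 31



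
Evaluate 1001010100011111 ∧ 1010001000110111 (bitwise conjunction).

AND: 1 only when both bits are 1
  1001010100011111
& 1010001000110111
------------------
  1000000000010111
Decimal: 38175 & 41527 = 32791



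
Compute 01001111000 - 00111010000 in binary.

Method 1 - Direct subtraction (column by column from the right: bit − bit − borrow-in; if negative, add 2 and borrow 1 from the next column):
borrow: 01100000000
        01001111000
-       00111010000
-------------------
        00010101000

Method 2 - Add two's complement:
Two's complement of 00111010000: invert → 11000101111, add 1 → 11000110000
  01001111000
+ 11000110000
-------------
 100010101000  (end carry out of the top bit = 1)
Discarding the end carry: 00010101000
Decimal check:
  01001111000 = 512 + 64 + 32 + 16 + 8 = 632
  00111010000 = 256 + 128 + 64 + 16 = 464
  632 - 464 = 168, and 00010101000 = 128 + 32 + 8 = 168 ✓



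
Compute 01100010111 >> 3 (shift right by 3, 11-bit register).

Original: 01100010111 (decimal 791)
Shift right by 3 positions
Drop the 3 low bits; fill with zeros on the left
Result: 00001100010 (decimal 98)
Equivalent: 791 >> 3 = 791 ÷ 2^3 = 98



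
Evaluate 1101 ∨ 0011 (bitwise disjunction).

OR: 1 when either bit is 1
  1101
| 0011
------
  1111
Decimal: 13 | 3 = 15



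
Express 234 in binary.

Using repeated division by 2:
234 ÷ 2 = 117 remainder 0
117 ÷ 2 = 58 remainder 1
58 ÷ 2 = 29 remainder 0
29 ÷ 2 = 14 remainder 1
14 ÷ 2 = 7 remainder 0
7 ÷ 2 = 3 remainder 1
3 ÷ 2 = 1 remainder 1
1 ÷ 2 = 0 remainder 1
Reading remainders bottom to top: 11101010



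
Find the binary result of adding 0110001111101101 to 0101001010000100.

Add column by column from the right: bit + bit + carry-in; write the sum mod 2, carry 1 when the sum is 2 or 3.
carry:  1000011100011000
        0110001111101101
+       0101001010000100
------------------------
       01011011001110001
(the carry out of the leftmost column, 0, becomes the leading bit)
Decimal check:
  0110001111101101 = 16384 + 8192 + 512 + 256 + 128 + 64 + 32 + 8 + 4 + 1 = 25581
  0101001010000100 = 16384 + 4096 + 512 + 128 + 4 = 21124
  25581 + 21124 = 46705, and 01011011001110001 = 32768 + 8192 + 4096 + 1024 + 512 + 64 + 32 + 16 + 1 = 46705 ✓



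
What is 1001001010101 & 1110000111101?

AND: 1 only when both bits are 1
  1001001010101
& 1110000111101
---------------
  1000000010101
Decimal: 4693 & 7229 = 4117



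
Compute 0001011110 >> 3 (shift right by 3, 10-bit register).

Original: 0001011110 (decimal 94)
Shift right by 3 positions
Drop the 3 low bits; fill with zeros on the left
Result: 0000001011 (decimal 11)
Equivalent: 94 >> 3 = 94 ÷ 2^3 = 11



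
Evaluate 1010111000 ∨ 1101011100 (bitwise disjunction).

OR: 1 when either bit is 1
  1010111000
| 1101011100
------------
  1111111100
Decimal: 696 | 860 = 1020



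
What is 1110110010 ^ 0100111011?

XOR: 1 when bits differ
  1110110010
^ 0100111011
------------
  1010001001
Decimal: 946 ^ 315 = 649



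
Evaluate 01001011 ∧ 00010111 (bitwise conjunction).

AND: 1 only when both bits are 1
  01001011
& 00010111
----------
  00000011
Decimal: 75 & 23 = 3



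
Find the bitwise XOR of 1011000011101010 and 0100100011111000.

XOR: 1 when bits differ
  1011000011101010
^ 0100100011111000
------------------
  1111100000010010
Decimal: 45290 ^ 18680 = 63506



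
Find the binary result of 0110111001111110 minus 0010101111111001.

Method 1 - Direct subtraction (column by column from the right: bit − bit − borrow-in; if negative, add 2 and borrow 1 from the next column):
borrow: 0000011100000010
        0110111001111110
-       0010101111111001
------------------------
        0100001010000101

Method 2 - Add two's complement:
Two's complement of 0010101111111001: invert → 1101010000000110, add 1 → 1101010000000111
  0110111001111110
+ 1101010000000111
------------------
 10100001010000101  (end carry out of the top bit = 1)
Discarding the end carry: 0100001010000101
Decimal check:
  0110111001111110 = 16384 + 8192 + 2048 + 1024 + 512 + 64 + 32 + 16 + 8 + 4 + 2 = 28286
  0010101111111001 = 8192 + 2048 + 512 + 256 + 128 + 64 + 32 + 16 + 8 + 1 = 11257
  28286 - 11257 = 17029, and 0100001010000101 = 16384 + 512 + 128 + 4 + 1 = 17029 ✓



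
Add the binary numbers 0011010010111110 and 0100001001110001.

Add column by column from the right: bit + bit + carry-in; write the sum mod 2, carry 1 when the sum is 2 or 3.
carry:  0000000111100000
        0011010010111110
+       0100001001110001
------------------------
       00111011100101111
(the carry out of the leftmost column, 0, becomes the leading bit)
Decimal check:
  0011010010111110 = 8192 + 4096 + 1024 + 128 + 32 + 16 + 8 + 4 + 2 = 13502
  0100001001110001 = 16384 + 512 + 64 + 32 + 16 + 1 = 17009
  13502 + 17009 = 30511, and 00111011100101111 = 16384 + 8192 + 4096 + 1024 + 512 + 256 + 32 + 8 + 4 + 2 + 1 = 30511 ✓



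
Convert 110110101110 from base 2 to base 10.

Sum of powers of 2 for each 1-bit:
2^1 + 2^2 + 2^3 + 2^5 + 2^7 + 2^8 + 2^10 + 2^11
= 2 + 4 + 8 + 32 + 128 + 256 + 1024 + 2048
= 3502



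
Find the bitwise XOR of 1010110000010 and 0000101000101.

XOR: 1 when bits differ
  1010110000010
^ 0000101000101
---------------
  1010011000111
Decimal: 5506 ^ 325 = 5319



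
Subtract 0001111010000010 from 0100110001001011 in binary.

Method 1 - Direct subtraction (column by column from the right: bit − bit − borrow-in; if negative, add 2 and borrow 1 from the next column):
borrow: 0111111100000000
        0100110001001011
-       0001111010000010
------------------------
        0010110111001001

Method 2 - Add two's complement:
Two's complement of 0001111010000010: invert → 1110000101111101, add 1 → 1110000101111110
  0100110001001011
+ 1110000101111110
------------------
 10010110111001001  (end carry out of the top bit = 1)
Discarding the end carry: 0010110111001001
Decimal check:
  0100110001001011 = 16384 + 2048 + 1024 + 64 + 8 + 2 + 1 = 19531
  0001111010000010 = 4096 + 2048 + 1024 + 512 + 128 + 2 = 7810
  19531 - 7810 = 11721, and 0010110111001001 = 8192 + 2048 + 1024 + 256 + 128 + 64 + 8 + 1 = 11721 ✓



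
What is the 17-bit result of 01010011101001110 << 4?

Original: 01010011101001110 (decimal 42830)
Shift left by 4 positions
Append 4 zeros on the right and drop the 4 high bits that overflow the 17-bit width
Result: 00111010011100000 (decimal 29920)
Equivalent: 42830 << 4 = 42830 × 2^4 = 685280, truncated to 17 bits = 29920



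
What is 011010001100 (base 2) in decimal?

Sum of powers of 2 for each 1-bit:
2^2 + 2^3 + 2^7 + 2^9 + 2^10
= 4 + 8 + 128 + 512 + 1024
= 1676

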